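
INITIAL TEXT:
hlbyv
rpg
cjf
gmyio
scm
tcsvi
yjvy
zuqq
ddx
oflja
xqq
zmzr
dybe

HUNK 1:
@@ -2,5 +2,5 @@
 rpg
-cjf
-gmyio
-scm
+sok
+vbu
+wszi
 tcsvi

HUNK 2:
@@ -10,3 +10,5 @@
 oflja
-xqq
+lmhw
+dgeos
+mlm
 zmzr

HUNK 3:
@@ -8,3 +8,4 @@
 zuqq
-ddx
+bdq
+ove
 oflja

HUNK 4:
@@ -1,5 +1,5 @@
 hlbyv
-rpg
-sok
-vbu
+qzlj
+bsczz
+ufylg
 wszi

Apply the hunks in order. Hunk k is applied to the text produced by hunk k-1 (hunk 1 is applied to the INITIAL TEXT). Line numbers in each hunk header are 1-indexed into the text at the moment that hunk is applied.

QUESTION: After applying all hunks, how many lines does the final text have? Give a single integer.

Answer: 16

Derivation:
Hunk 1: at line 2 remove [cjf,gmyio,scm] add [sok,vbu,wszi] -> 13 lines: hlbyv rpg sok vbu wszi tcsvi yjvy zuqq ddx oflja xqq zmzr dybe
Hunk 2: at line 10 remove [xqq] add [lmhw,dgeos,mlm] -> 15 lines: hlbyv rpg sok vbu wszi tcsvi yjvy zuqq ddx oflja lmhw dgeos mlm zmzr dybe
Hunk 3: at line 8 remove [ddx] add [bdq,ove] -> 16 lines: hlbyv rpg sok vbu wszi tcsvi yjvy zuqq bdq ove oflja lmhw dgeos mlm zmzr dybe
Hunk 4: at line 1 remove [rpg,sok,vbu] add [qzlj,bsczz,ufylg] -> 16 lines: hlbyv qzlj bsczz ufylg wszi tcsvi yjvy zuqq bdq ove oflja lmhw dgeos mlm zmzr dybe
Final line count: 16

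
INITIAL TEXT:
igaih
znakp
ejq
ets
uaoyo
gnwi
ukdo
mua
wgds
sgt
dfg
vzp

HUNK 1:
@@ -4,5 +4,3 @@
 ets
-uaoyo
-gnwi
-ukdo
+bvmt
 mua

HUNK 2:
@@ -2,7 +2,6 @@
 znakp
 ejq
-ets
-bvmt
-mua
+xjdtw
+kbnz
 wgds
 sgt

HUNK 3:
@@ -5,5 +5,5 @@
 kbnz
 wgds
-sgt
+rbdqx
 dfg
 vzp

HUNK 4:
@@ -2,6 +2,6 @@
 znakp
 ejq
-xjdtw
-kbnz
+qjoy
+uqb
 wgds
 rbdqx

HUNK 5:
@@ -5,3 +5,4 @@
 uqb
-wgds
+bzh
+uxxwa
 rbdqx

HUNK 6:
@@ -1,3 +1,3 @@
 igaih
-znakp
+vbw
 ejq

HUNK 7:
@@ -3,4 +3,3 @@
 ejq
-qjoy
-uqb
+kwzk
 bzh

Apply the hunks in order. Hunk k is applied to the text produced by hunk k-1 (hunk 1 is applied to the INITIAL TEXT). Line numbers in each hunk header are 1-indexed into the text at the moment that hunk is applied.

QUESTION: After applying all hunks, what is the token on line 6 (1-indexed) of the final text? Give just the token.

Answer: uxxwa

Derivation:
Hunk 1: at line 4 remove [uaoyo,gnwi,ukdo] add [bvmt] -> 10 lines: igaih znakp ejq ets bvmt mua wgds sgt dfg vzp
Hunk 2: at line 2 remove [ets,bvmt,mua] add [xjdtw,kbnz] -> 9 lines: igaih znakp ejq xjdtw kbnz wgds sgt dfg vzp
Hunk 3: at line 5 remove [sgt] add [rbdqx] -> 9 lines: igaih znakp ejq xjdtw kbnz wgds rbdqx dfg vzp
Hunk 4: at line 2 remove [xjdtw,kbnz] add [qjoy,uqb] -> 9 lines: igaih znakp ejq qjoy uqb wgds rbdqx dfg vzp
Hunk 5: at line 5 remove [wgds] add [bzh,uxxwa] -> 10 lines: igaih znakp ejq qjoy uqb bzh uxxwa rbdqx dfg vzp
Hunk 6: at line 1 remove [znakp] add [vbw] -> 10 lines: igaih vbw ejq qjoy uqb bzh uxxwa rbdqx dfg vzp
Hunk 7: at line 3 remove [qjoy,uqb] add [kwzk] -> 9 lines: igaih vbw ejq kwzk bzh uxxwa rbdqx dfg vzp
Final line 6: uxxwa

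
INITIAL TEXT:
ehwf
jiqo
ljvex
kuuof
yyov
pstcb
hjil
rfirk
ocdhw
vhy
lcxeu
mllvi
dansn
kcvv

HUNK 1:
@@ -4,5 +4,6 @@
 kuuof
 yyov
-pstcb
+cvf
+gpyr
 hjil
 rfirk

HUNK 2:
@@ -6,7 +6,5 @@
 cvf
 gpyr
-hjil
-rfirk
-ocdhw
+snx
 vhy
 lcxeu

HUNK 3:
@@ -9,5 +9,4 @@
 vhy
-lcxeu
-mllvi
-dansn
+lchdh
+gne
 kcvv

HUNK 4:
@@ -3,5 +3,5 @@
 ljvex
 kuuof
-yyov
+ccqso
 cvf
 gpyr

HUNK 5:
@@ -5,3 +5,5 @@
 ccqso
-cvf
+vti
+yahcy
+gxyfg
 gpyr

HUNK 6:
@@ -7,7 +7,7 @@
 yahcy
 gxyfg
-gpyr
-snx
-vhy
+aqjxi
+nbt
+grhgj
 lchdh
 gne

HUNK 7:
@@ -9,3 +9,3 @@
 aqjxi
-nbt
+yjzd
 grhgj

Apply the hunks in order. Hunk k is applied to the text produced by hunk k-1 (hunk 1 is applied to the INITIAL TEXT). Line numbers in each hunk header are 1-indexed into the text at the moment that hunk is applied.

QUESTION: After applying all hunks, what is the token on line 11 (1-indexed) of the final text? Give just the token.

Hunk 1: at line 4 remove [pstcb] add [cvf,gpyr] -> 15 lines: ehwf jiqo ljvex kuuof yyov cvf gpyr hjil rfirk ocdhw vhy lcxeu mllvi dansn kcvv
Hunk 2: at line 6 remove [hjil,rfirk,ocdhw] add [snx] -> 13 lines: ehwf jiqo ljvex kuuof yyov cvf gpyr snx vhy lcxeu mllvi dansn kcvv
Hunk 3: at line 9 remove [lcxeu,mllvi,dansn] add [lchdh,gne] -> 12 lines: ehwf jiqo ljvex kuuof yyov cvf gpyr snx vhy lchdh gne kcvv
Hunk 4: at line 3 remove [yyov] add [ccqso] -> 12 lines: ehwf jiqo ljvex kuuof ccqso cvf gpyr snx vhy lchdh gne kcvv
Hunk 5: at line 5 remove [cvf] add [vti,yahcy,gxyfg] -> 14 lines: ehwf jiqo ljvex kuuof ccqso vti yahcy gxyfg gpyr snx vhy lchdh gne kcvv
Hunk 6: at line 7 remove [gpyr,snx,vhy] add [aqjxi,nbt,grhgj] -> 14 lines: ehwf jiqo ljvex kuuof ccqso vti yahcy gxyfg aqjxi nbt grhgj lchdh gne kcvv
Hunk 7: at line 9 remove [nbt] add [yjzd] -> 14 lines: ehwf jiqo ljvex kuuof ccqso vti yahcy gxyfg aqjxi yjzd grhgj lchdh gne kcvv
Final line 11: grhgj

Answer: grhgj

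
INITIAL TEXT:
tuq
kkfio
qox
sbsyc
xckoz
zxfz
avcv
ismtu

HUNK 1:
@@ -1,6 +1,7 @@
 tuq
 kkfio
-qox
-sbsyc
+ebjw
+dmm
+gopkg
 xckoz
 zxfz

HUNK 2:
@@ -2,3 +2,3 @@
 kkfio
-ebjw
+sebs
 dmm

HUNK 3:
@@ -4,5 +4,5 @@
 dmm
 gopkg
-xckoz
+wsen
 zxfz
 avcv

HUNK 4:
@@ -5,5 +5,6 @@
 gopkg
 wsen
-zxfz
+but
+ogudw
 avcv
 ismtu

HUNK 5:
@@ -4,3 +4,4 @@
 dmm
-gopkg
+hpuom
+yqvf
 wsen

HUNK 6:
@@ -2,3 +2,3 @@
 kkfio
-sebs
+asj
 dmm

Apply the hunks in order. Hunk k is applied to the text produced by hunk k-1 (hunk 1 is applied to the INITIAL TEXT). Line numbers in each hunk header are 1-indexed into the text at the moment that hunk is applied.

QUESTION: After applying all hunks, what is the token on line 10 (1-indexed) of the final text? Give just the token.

Answer: avcv

Derivation:
Hunk 1: at line 1 remove [qox,sbsyc] add [ebjw,dmm,gopkg] -> 9 lines: tuq kkfio ebjw dmm gopkg xckoz zxfz avcv ismtu
Hunk 2: at line 2 remove [ebjw] add [sebs] -> 9 lines: tuq kkfio sebs dmm gopkg xckoz zxfz avcv ismtu
Hunk 3: at line 4 remove [xckoz] add [wsen] -> 9 lines: tuq kkfio sebs dmm gopkg wsen zxfz avcv ismtu
Hunk 4: at line 5 remove [zxfz] add [but,ogudw] -> 10 lines: tuq kkfio sebs dmm gopkg wsen but ogudw avcv ismtu
Hunk 5: at line 4 remove [gopkg] add [hpuom,yqvf] -> 11 lines: tuq kkfio sebs dmm hpuom yqvf wsen but ogudw avcv ismtu
Hunk 6: at line 2 remove [sebs] add [asj] -> 11 lines: tuq kkfio asj dmm hpuom yqvf wsen but ogudw avcv ismtu
Final line 10: avcv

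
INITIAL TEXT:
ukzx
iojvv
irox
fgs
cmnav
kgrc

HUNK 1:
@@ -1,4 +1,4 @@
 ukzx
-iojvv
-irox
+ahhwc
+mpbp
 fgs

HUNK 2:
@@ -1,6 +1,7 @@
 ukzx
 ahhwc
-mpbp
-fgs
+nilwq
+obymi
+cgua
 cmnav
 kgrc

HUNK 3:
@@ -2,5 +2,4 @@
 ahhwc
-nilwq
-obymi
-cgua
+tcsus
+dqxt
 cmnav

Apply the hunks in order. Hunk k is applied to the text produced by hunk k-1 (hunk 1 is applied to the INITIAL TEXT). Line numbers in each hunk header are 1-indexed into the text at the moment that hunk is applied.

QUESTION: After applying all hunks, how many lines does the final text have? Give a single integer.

Hunk 1: at line 1 remove [iojvv,irox] add [ahhwc,mpbp] -> 6 lines: ukzx ahhwc mpbp fgs cmnav kgrc
Hunk 2: at line 1 remove [mpbp,fgs] add [nilwq,obymi,cgua] -> 7 lines: ukzx ahhwc nilwq obymi cgua cmnav kgrc
Hunk 3: at line 2 remove [nilwq,obymi,cgua] add [tcsus,dqxt] -> 6 lines: ukzx ahhwc tcsus dqxt cmnav kgrc
Final line count: 6

Answer: 6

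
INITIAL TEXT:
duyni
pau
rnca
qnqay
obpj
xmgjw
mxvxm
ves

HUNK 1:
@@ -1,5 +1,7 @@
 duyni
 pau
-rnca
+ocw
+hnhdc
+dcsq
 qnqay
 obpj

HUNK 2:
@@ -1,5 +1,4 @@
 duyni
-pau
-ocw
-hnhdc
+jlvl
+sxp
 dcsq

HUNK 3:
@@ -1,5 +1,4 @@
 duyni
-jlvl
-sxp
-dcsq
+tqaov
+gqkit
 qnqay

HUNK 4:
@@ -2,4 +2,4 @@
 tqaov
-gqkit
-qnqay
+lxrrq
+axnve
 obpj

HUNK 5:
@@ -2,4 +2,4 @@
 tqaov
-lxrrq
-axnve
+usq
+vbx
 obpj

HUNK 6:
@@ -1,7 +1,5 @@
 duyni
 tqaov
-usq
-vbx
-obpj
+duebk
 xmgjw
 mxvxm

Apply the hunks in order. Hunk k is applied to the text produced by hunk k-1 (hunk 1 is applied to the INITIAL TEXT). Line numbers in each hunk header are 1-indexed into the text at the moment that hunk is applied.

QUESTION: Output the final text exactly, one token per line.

Answer: duyni
tqaov
duebk
xmgjw
mxvxm
ves

Derivation:
Hunk 1: at line 1 remove [rnca] add [ocw,hnhdc,dcsq] -> 10 lines: duyni pau ocw hnhdc dcsq qnqay obpj xmgjw mxvxm ves
Hunk 2: at line 1 remove [pau,ocw,hnhdc] add [jlvl,sxp] -> 9 lines: duyni jlvl sxp dcsq qnqay obpj xmgjw mxvxm ves
Hunk 3: at line 1 remove [jlvl,sxp,dcsq] add [tqaov,gqkit] -> 8 lines: duyni tqaov gqkit qnqay obpj xmgjw mxvxm ves
Hunk 4: at line 2 remove [gqkit,qnqay] add [lxrrq,axnve] -> 8 lines: duyni tqaov lxrrq axnve obpj xmgjw mxvxm ves
Hunk 5: at line 2 remove [lxrrq,axnve] add [usq,vbx] -> 8 lines: duyni tqaov usq vbx obpj xmgjw mxvxm ves
Hunk 6: at line 1 remove [usq,vbx,obpj] add [duebk] -> 6 lines: duyni tqaov duebk xmgjw mxvxm ves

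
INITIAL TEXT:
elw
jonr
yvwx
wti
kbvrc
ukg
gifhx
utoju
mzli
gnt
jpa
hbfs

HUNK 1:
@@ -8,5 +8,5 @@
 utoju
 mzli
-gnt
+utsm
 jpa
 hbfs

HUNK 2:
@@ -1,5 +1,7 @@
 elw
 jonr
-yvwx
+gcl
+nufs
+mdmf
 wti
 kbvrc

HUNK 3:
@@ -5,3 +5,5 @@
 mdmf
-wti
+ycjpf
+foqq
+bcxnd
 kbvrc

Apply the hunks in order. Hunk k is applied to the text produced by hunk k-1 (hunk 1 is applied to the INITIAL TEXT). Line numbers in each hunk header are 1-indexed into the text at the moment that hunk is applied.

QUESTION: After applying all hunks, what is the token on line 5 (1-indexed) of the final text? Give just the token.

Hunk 1: at line 8 remove [gnt] add [utsm] -> 12 lines: elw jonr yvwx wti kbvrc ukg gifhx utoju mzli utsm jpa hbfs
Hunk 2: at line 1 remove [yvwx] add [gcl,nufs,mdmf] -> 14 lines: elw jonr gcl nufs mdmf wti kbvrc ukg gifhx utoju mzli utsm jpa hbfs
Hunk 3: at line 5 remove [wti] add [ycjpf,foqq,bcxnd] -> 16 lines: elw jonr gcl nufs mdmf ycjpf foqq bcxnd kbvrc ukg gifhx utoju mzli utsm jpa hbfs
Final line 5: mdmf

Answer: mdmf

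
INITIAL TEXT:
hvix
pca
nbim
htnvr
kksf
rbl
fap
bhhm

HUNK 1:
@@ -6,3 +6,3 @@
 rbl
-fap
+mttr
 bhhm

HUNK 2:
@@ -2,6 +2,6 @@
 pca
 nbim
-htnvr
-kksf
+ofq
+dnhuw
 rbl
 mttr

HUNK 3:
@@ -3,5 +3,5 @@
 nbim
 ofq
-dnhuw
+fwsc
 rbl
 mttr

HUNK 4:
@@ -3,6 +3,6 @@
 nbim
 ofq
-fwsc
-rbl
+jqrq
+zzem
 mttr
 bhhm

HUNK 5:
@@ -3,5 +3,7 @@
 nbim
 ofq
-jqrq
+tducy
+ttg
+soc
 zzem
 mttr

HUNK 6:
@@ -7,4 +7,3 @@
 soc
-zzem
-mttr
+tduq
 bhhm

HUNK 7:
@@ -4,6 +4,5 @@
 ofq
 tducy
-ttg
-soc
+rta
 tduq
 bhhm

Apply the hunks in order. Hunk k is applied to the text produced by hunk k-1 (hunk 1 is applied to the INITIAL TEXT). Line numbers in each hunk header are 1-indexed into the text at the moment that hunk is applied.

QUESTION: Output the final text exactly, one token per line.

Hunk 1: at line 6 remove [fap] add [mttr] -> 8 lines: hvix pca nbim htnvr kksf rbl mttr bhhm
Hunk 2: at line 2 remove [htnvr,kksf] add [ofq,dnhuw] -> 8 lines: hvix pca nbim ofq dnhuw rbl mttr bhhm
Hunk 3: at line 3 remove [dnhuw] add [fwsc] -> 8 lines: hvix pca nbim ofq fwsc rbl mttr bhhm
Hunk 4: at line 3 remove [fwsc,rbl] add [jqrq,zzem] -> 8 lines: hvix pca nbim ofq jqrq zzem mttr bhhm
Hunk 5: at line 3 remove [jqrq] add [tducy,ttg,soc] -> 10 lines: hvix pca nbim ofq tducy ttg soc zzem mttr bhhm
Hunk 6: at line 7 remove [zzem,mttr] add [tduq] -> 9 lines: hvix pca nbim ofq tducy ttg soc tduq bhhm
Hunk 7: at line 4 remove [ttg,soc] add [rta] -> 8 lines: hvix pca nbim ofq tducy rta tduq bhhm

Answer: hvix
pca
nbim
ofq
tducy
rta
tduq
bhhm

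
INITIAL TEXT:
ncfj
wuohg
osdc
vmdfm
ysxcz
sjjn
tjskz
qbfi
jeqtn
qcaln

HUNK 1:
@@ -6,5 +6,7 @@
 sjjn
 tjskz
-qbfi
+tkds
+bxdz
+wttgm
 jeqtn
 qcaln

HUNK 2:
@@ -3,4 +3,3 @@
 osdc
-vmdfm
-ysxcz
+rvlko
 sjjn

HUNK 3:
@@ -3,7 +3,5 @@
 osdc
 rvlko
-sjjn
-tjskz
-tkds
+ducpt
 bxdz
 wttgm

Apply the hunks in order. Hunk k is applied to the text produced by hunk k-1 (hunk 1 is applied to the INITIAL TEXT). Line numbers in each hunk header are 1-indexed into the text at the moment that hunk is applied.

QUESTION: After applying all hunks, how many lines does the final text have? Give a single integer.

Answer: 9

Derivation:
Hunk 1: at line 6 remove [qbfi] add [tkds,bxdz,wttgm] -> 12 lines: ncfj wuohg osdc vmdfm ysxcz sjjn tjskz tkds bxdz wttgm jeqtn qcaln
Hunk 2: at line 3 remove [vmdfm,ysxcz] add [rvlko] -> 11 lines: ncfj wuohg osdc rvlko sjjn tjskz tkds bxdz wttgm jeqtn qcaln
Hunk 3: at line 3 remove [sjjn,tjskz,tkds] add [ducpt] -> 9 lines: ncfj wuohg osdc rvlko ducpt bxdz wttgm jeqtn qcaln
Final line count: 9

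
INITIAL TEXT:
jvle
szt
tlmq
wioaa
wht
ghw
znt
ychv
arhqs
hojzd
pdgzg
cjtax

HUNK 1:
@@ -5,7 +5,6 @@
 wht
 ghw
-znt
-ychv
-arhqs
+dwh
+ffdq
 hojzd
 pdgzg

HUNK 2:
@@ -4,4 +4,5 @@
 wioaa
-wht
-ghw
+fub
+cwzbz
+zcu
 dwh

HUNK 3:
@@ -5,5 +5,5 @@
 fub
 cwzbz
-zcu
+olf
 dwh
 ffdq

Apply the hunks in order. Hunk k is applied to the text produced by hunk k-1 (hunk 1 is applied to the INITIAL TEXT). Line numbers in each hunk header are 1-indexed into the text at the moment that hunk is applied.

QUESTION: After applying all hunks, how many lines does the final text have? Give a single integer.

Hunk 1: at line 5 remove [znt,ychv,arhqs] add [dwh,ffdq] -> 11 lines: jvle szt tlmq wioaa wht ghw dwh ffdq hojzd pdgzg cjtax
Hunk 2: at line 4 remove [wht,ghw] add [fub,cwzbz,zcu] -> 12 lines: jvle szt tlmq wioaa fub cwzbz zcu dwh ffdq hojzd pdgzg cjtax
Hunk 3: at line 5 remove [zcu] add [olf] -> 12 lines: jvle szt tlmq wioaa fub cwzbz olf dwh ffdq hojzd pdgzg cjtax
Final line count: 12

Answer: 12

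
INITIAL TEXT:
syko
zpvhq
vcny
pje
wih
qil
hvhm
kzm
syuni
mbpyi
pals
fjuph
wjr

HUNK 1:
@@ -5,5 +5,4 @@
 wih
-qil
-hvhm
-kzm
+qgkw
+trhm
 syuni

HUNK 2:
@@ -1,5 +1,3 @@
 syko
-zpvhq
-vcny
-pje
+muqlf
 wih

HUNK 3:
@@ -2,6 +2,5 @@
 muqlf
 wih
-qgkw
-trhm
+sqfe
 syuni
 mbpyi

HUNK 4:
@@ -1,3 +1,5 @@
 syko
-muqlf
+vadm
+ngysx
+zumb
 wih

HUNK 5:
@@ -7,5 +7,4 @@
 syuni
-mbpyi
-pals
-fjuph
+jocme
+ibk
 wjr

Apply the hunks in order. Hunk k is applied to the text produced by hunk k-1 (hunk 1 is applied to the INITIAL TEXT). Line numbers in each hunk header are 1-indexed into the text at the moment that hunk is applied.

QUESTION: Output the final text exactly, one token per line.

Hunk 1: at line 5 remove [qil,hvhm,kzm] add [qgkw,trhm] -> 12 lines: syko zpvhq vcny pje wih qgkw trhm syuni mbpyi pals fjuph wjr
Hunk 2: at line 1 remove [zpvhq,vcny,pje] add [muqlf] -> 10 lines: syko muqlf wih qgkw trhm syuni mbpyi pals fjuph wjr
Hunk 3: at line 2 remove [qgkw,trhm] add [sqfe] -> 9 lines: syko muqlf wih sqfe syuni mbpyi pals fjuph wjr
Hunk 4: at line 1 remove [muqlf] add [vadm,ngysx,zumb] -> 11 lines: syko vadm ngysx zumb wih sqfe syuni mbpyi pals fjuph wjr
Hunk 5: at line 7 remove [mbpyi,pals,fjuph] add [jocme,ibk] -> 10 lines: syko vadm ngysx zumb wih sqfe syuni jocme ibk wjr

Answer: syko
vadm
ngysx
zumb
wih
sqfe
syuni
jocme
ibk
wjr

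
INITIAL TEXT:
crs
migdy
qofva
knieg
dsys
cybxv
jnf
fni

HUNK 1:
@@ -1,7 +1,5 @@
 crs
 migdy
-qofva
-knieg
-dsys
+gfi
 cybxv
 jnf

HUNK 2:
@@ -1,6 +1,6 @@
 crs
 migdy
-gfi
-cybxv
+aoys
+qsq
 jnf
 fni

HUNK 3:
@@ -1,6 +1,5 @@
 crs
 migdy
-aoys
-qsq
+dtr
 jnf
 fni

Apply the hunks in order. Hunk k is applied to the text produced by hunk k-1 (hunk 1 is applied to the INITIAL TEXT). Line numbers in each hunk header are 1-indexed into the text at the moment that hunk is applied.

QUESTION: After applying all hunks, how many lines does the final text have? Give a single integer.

Hunk 1: at line 1 remove [qofva,knieg,dsys] add [gfi] -> 6 lines: crs migdy gfi cybxv jnf fni
Hunk 2: at line 1 remove [gfi,cybxv] add [aoys,qsq] -> 6 lines: crs migdy aoys qsq jnf fni
Hunk 3: at line 1 remove [aoys,qsq] add [dtr] -> 5 lines: crs migdy dtr jnf fni
Final line count: 5

Answer: 5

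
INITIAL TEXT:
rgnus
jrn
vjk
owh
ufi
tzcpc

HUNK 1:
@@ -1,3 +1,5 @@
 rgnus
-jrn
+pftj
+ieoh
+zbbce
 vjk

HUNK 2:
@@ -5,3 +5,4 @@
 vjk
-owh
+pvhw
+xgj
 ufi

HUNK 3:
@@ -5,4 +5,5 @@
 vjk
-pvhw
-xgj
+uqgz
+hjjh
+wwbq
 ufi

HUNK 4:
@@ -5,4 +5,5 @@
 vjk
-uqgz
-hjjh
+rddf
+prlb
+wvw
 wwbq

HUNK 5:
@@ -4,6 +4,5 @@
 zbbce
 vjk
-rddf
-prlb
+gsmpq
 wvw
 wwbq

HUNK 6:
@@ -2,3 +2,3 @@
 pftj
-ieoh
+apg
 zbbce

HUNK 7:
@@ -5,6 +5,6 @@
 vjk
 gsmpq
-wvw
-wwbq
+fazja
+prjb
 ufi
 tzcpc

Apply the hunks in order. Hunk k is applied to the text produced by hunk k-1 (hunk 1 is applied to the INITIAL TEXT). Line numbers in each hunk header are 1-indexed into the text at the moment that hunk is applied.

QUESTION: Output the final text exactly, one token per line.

Hunk 1: at line 1 remove [jrn] add [pftj,ieoh,zbbce] -> 8 lines: rgnus pftj ieoh zbbce vjk owh ufi tzcpc
Hunk 2: at line 5 remove [owh] add [pvhw,xgj] -> 9 lines: rgnus pftj ieoh zbbce vjk pvhw xgj ufi tzcpc
Hunk 3: at line 5 remove [pvhw,xgj] add [uqgz,hjjh,wwbq] -> 10 lines: rgnus pftj ieoh zbbce vjk uqgz hjjh wwbq ufi tzcpc
Hunk 4: at line 5 remove [uqgz,hjjh] add [rddf,prlb,wvw] -> 11 lines: rgnus pftj ieoh zbbce vjk rddf prlb wvw wwbq ufi tzcpc
Hunk 5: at line 4 remove [rddf,prlb] add [gsmpq] -> 10 lines: rgnus pftj ieoh zbbce vjk gsmpq wvw wwbq ufi tzcpc
Hunk 6: at line 2 remove [ieoh] add [apg] -> 10 lines: rgnus pftj apg zbbce vjk gsmpq wvw wwbq ufi tzcpc
Hunk 7: at line 5 remove [wvw,wwbq] add [fazja,prjb] -> 10 lines: rgnus pftj apg zbbce vjk gsmpq fazja prjb ufi tzcpc

Answer: rgnus
pftj
apg
zbbce
vjk
gsmpq
fazja
prjb
ufi
tzcpc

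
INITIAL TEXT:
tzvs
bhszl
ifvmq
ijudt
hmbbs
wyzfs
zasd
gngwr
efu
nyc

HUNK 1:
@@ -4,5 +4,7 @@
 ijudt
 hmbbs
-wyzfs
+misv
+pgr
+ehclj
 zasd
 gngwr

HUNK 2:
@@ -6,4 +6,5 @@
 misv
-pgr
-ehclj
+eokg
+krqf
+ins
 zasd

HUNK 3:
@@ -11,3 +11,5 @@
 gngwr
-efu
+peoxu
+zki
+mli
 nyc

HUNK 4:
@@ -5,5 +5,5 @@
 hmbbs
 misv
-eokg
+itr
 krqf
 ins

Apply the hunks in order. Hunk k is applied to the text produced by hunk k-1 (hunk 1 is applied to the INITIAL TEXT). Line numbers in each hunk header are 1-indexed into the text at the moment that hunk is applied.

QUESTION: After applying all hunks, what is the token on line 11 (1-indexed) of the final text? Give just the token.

Hunk 1: at line 4 remove [wyzfs] add [misv,pgr,ehclj] -> 12 lines: tzvs bhszl ifvmq ijudt hmbbs misv pgr ehclj zasd gngwr efu nyc
Hunk 2: at line 6 remove [pgr,ehclj] add [eokg,krqf,ins] -> 13 lines: tzvs bhszl ifvmq ijudt hmbbs misv eokg krqf ins zasd gngwr efu nyc
Hunk 3: at line 11 remove [efu] add [peoxu,zki,mli] -> 15 lines: tzvs bhszl ifvmq ijudt hmbbs misv eokg krqf ins zasd gngwr peoxu zki mli nyc
Hunk 4: at line 5 remove [eokg] add [itr] -> 15 lines: tzvs bhszl ifvmq ijudt hmbbs misv itr krqf ins zasd gngwr peoxu zki mli nyc
Final line 11: gngwr

Answer: gngwr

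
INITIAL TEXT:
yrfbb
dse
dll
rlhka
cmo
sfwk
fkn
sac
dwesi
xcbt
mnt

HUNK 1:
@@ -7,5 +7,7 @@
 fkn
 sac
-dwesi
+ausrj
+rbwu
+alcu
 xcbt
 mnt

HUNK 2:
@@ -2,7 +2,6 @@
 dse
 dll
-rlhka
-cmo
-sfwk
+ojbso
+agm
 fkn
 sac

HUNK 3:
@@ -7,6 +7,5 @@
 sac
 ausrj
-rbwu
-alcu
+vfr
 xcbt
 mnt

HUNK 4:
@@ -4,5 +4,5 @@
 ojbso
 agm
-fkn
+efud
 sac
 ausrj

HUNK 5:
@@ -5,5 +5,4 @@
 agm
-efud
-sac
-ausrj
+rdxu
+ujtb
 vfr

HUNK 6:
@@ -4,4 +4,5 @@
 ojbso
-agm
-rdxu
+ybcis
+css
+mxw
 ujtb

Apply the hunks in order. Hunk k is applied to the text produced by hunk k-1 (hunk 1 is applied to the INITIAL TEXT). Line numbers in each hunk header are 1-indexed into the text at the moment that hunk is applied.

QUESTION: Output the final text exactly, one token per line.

Hunk 1: at line 7 remove [dwesi] add [ausrj,rbwu,alcu] -> 13 lines: yrfbb dse dll rlhka cmo sfwk fkn sac ausrj rbwu alcu xcbt mnt
Hunk 2: at line 2 remove [rlhka,cmo,sfwk] add [ojbso,agm] -> 12 lines: yrfbb dse dll ojbso agm fkn sac ausrj rbwu alcu xcbt mnt
Hunk 3: at line 7 remove [rbwu,alcu] add [vfr] -> 11 lines: yrfbb dse dll ojbso agm fkn sac ausrj vfr xcbt mnt
Hunk 4: at line 4 remove [fkn] add [efud] -> 11 lines: yrfbb dse dll ojbso agm efud sac ausrj vfr xcbt mnt
Hunk 5: at line 5 remove [efud,sac,ausrj] add [rdxu,ujtb] -> 10 lines: yrfbb dse dll ojbso agm rdxu ujtb vfr xcbt mnt
Hunk 6: at line 4 remove [agm,rdxu] add [ybcis,css,mxw] -> 11 lines: yrfbb dse dll ojbso ybcis css mxw ujtb vfr xcbt mnt

Answer: yrfbb
dse
dll
ojbso
ybcis
css
mxw
ujtb
vfr
xcbt
mnt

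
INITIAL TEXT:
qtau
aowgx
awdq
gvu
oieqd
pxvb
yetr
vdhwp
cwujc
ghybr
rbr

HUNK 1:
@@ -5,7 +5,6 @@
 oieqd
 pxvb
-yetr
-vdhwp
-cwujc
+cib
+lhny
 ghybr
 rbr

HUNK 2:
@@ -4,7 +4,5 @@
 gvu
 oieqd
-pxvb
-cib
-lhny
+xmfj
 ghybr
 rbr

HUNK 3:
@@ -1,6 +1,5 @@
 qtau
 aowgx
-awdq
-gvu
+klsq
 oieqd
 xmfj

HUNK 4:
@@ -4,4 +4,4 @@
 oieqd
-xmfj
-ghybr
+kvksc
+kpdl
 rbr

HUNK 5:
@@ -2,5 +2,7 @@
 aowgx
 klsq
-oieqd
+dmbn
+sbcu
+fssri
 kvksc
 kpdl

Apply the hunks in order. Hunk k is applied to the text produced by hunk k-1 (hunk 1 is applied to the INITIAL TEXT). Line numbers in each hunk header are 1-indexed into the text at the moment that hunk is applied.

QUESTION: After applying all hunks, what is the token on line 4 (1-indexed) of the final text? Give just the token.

Hunk 1: at line 5 remove [yetr,vdhwp,cwujc] add [cib,lhny] -> 10 lines: qtau aowgx awdq gvu oieqd pxvb cib lhny ghybr rbr
Hunk 2: at line 4 remove [pxvb,cib,lhny] add [xmfj] -> 8 lines: qtau aowgx awdq gvu oieqd xmfj ghybr rbr
Hunk 3: at line 1 remove [awdq,gvu] add [klsq] -> 7 lines: qtau aowgx klsq oieqd xmfj ghybr rbr
Hunk 4: at line 4 remove [xmfj,ghybr] add [kvksc,kpdl] -> 7 lines: qtau aowgx klsq oieqd kvksc kpdl rbr
Hunk 5: at line 2 remove [oieqd] add [dmbn,sbcu,fssri] -> 9 lines: qtau aowgx klsq dmbn sbcu fssri kvksc kpdl rbr
Final line 4: dmbn

Answer: dmbn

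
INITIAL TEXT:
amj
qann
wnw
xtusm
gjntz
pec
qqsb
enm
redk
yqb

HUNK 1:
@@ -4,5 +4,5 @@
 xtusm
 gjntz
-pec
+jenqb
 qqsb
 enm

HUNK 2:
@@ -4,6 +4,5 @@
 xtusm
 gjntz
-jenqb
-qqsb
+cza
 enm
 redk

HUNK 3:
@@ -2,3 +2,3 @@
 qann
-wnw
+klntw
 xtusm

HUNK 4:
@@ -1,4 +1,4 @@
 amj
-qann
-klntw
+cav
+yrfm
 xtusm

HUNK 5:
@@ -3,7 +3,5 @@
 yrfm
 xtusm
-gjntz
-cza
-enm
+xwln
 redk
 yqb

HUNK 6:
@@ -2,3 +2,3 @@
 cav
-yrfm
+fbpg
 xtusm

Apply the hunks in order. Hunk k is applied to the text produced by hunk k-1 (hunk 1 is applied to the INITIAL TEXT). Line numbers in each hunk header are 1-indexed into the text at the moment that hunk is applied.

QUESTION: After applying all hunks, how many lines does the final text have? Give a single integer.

Hunk 1: at line 4 remove [pec] add [jenqb] -> 10 lines: amj qann wnw xtusm gjntz jenqb qqsb enm redk yqb
Hunk 2: at line 4 remove [jenqb,qqsb] add [cza] -> 9 lines: amj qann wnw xtusm gjntz cza enm redk yqb
Hunk 3: at line 2 remove [wnw] add [klntw] -> 9 lines: amj qann klntw xtusm gjntz cza enm redk yqb
Hunk 4: at line 1 remove [qann,klntw] add [cav,yrfm] -> 9 lines: amj cav yrfm xtusm gjntz cza enm redk yqb
Hunk 5: at line 3 remove [gjntz,cza,enm] add [xwln] -> 7 lines: amj cav yrfm xtusm xwln redk yqb
Hunk 6: at line 2 remove [yrfm] add [fbpg] -> 7 lines: amj cav fbpg xtusm xwln redk yqb
Final line count: 7

Answer: 7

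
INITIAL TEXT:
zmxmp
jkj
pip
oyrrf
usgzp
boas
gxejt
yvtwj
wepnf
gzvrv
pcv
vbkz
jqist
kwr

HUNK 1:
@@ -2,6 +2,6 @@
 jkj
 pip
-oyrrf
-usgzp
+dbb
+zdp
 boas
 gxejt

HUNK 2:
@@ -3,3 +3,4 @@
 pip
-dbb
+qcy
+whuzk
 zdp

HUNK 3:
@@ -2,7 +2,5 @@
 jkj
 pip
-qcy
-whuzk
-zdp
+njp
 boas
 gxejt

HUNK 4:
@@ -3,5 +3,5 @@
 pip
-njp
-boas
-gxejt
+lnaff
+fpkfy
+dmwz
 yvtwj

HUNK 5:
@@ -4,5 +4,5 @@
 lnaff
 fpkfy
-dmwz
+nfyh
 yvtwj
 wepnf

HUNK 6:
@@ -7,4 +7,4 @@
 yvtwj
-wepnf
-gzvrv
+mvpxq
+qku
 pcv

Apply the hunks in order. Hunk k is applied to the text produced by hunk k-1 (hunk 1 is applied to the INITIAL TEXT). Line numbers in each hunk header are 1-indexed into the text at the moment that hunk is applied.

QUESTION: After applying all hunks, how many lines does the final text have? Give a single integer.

Hunk 1: at line 2 remove [oyrrf,usgzp] add [dbb,zdp] -> 14 lines: zmxmp jkj pip dbb zdp boas gxejt yvtwj wepnf gzvrv pcv vbkz jqist kwr
Hunk 2: at line 3 remove [dbb] add [qcy,whuzk] -> 15 lines: zmxmp jkj pip qcy whuzk zdp boas gxejt yvtwj wepnf gzvrv pcv vbkz jqist kwr
Hunk 3: at line 2 remove [qcy,whuzk,zdp] add [njp] -> 13 lines: zmxmp jkj pip njp boas gxejt yvtwj wepnf gzvrv pcv vbkz jqist kwr
Hunk 4: at line 3 remove [njp,boas,gxejt] add [lnaff,fpkfy,dmwz] -> 13 lines: zmxmp jkj pip lnaff fpkfy dmwz yvtwj wepnf gzvrv pcv vbkz jqist kwr
Hunk 5: at line 4 remove [dmwz] add [nfyh] -> 13 lines: zmxmp jkj pip lnaff fpkfy nfyh yvtwj wepnf gzvrv pcv vbkz jqist kwr
Hunk 6: at line 7 remove [wepnf,gzvrv] add [mvpxq,qku] -> 13 lines: zmxmp jkj pip lnaff fpkfy nfyh yvtwj mvpxq qku pcv vbkz jqist kwr
Final line count: 13

Answer: 13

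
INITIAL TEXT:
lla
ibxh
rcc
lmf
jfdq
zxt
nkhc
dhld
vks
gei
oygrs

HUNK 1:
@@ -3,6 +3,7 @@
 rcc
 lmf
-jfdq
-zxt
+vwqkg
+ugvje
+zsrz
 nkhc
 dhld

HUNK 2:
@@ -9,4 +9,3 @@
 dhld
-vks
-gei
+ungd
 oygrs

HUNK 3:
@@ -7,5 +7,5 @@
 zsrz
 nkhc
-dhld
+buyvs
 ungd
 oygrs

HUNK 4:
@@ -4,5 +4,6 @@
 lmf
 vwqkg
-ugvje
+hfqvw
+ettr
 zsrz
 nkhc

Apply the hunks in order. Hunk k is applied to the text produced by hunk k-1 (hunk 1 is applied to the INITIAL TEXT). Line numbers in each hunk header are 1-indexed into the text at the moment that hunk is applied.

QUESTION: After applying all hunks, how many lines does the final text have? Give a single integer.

Answer: 12

Derivation:
Hunk 1: at line 3 remove [jfdq,zxt] add [vwqkg,ugvje,zsrz] -> 12 lines: lla ibxh rcc lmf vwqkg ugvje zsrz nkhc dhld vks gei oygrs
Hunk 2: at line 9 remove [vks,gei] add [ungd] -> 11 lines: lla ibxh rcc lmf vwqkg ugvje zsrz nkhc dhld ungd oygrs
Hunk 3: at line 7 remove [dhld] add [buyvs] -> 11 lines: lla ibxh rcc lmf vwqkg ugvje zsrz nkhc buyvs ungd oygrs
Hunk 4: at line 4 remove [ugvje] add [hfqvw,ettr] -> 12 lines: lla ibxh rcc lmf vwqkg hfqvw ettr zsrz nkhc buyvs ungd oygrs
Final line count: 12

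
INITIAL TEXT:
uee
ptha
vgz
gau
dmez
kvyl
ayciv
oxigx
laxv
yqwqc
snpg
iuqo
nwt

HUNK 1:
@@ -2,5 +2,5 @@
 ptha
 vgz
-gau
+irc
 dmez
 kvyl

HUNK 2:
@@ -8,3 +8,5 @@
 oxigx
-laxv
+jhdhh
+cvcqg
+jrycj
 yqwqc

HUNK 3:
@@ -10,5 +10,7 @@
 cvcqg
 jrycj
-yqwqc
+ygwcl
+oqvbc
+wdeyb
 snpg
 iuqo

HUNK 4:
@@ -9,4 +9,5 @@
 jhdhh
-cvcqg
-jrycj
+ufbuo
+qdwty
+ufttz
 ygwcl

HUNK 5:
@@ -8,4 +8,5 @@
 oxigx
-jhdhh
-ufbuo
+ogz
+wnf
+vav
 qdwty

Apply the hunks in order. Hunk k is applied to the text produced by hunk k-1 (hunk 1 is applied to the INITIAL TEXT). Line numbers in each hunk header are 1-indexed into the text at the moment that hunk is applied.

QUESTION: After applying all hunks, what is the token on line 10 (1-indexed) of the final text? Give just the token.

Hunk 1: at line 2 remove [gau] add [irc] -> 13 lines: uee ptha vgz irc dmez kvyl ayciv oxigx laxv yqwqc snpg iuqo nwt
Hunk 2: at line 8 remove [laxv] add [jhdhh,cvcqg,jrycj] -> 15 lines: uee ptha vgz irc dmez kvyl ayciv oxigx jhdhh cvcqg jrycj yqwqc snpg iuqo nwt
Hunk 3: at line 10 remove [yqwqc] add [ygwcl,oqvbc,wdeyb] -> 17 lines: uee ptha vgz irc dmez kvyl ayciv oxigx jhdhh cvcqg jrycj ygwcl oqvbc wdeyb snpg iuqo nwt
Hunk 4: at line 9 remove [cvcqg,jrycj] add [ufbuo,qdwty,ufttz] -> 18 lines: uee ptha vgz irc dmez kvyl ayciv oxigx jhdhh ufbuo qdwty ufttz ygwcl oqvbc wdeyb snpg iuqo nwt
Hunk 5: at line 8 remove [jhdhh,ufbuo] add [ogz,wnf,vav] -> 19 lines: uee ptha vgz irc dmez kvyl ayciv oxigx ogz wnf vav qdwty ufttz ygwcl oqvbc wdeyb snpg iuqo nwt
Final line 10: wnf

Answer: wnf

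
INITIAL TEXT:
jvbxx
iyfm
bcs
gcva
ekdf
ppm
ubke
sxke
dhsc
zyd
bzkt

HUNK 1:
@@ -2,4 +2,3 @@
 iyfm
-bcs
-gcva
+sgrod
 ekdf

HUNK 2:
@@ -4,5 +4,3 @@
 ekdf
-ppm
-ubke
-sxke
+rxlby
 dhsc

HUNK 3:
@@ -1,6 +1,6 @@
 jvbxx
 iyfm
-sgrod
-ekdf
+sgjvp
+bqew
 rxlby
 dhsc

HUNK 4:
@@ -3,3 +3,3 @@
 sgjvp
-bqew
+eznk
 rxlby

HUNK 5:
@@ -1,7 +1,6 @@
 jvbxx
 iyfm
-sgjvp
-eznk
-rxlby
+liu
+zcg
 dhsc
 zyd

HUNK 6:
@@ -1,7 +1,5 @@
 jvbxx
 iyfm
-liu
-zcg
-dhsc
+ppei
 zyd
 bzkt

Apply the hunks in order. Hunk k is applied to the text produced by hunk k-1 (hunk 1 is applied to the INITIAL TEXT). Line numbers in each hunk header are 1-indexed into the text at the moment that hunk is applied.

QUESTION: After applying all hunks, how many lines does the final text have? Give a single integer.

Answer: 5

Derivation:
Hunk 1: at line 2 remove [bcs,gcva] add [sgrod] -> 10 lines: jvbxx iyfm sgrod ekdf ppm ubke sxke dhsc zyd bzkt
Hunk 2: at line 4 remove [ppm,ubke,sxke] add [rxlby] -> 8 lines: jvbxx iyfm sgrod ekdf rxlby dhsc zyd bzkt
Hunk 3: at line 1 remove [sgrod,ekdf] add [sgjvp,bqew] -> 8 lines: jvbxx iyfm sgjvp bqew rxlby dhsc zyd bzkt
Hunk 4: at line 3 remove [bqew] add [eznk] -> 8 lines: jvbxx iyfm sgjvp eznk rxlby dhsc zyd bzkt
Hunk 5: at line 1 remove [sgjvp,eznk,rxlby] add [liu,zcg] -> 7 lines: jvbxx iyfm liu zcg dhsc zyd bzkt
Hunk 6: at line 1 remove [liu,zcg,dhsc] add [ppei] -> 5 lines: jvbxx iyfm ppei zyd bzkt
Final line count: 5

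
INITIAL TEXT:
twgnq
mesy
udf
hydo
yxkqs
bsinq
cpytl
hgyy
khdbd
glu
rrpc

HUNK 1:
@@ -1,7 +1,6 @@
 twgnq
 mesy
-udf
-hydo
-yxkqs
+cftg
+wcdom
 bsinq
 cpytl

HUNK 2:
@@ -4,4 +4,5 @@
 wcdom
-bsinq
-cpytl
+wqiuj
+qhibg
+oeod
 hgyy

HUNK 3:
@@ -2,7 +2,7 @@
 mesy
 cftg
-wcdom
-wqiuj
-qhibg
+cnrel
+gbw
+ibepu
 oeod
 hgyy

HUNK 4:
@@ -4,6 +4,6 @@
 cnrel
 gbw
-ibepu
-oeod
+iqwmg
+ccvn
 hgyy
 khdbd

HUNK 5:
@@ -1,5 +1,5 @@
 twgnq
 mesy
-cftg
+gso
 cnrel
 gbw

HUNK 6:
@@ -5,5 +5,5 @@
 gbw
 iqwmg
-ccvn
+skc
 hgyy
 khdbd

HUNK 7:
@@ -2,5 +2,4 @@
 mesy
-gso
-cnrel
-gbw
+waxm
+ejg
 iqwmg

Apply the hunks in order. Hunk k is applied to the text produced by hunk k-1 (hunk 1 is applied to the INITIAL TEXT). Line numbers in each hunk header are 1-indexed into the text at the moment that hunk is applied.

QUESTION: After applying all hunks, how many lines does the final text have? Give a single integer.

Hunk 1: at line 1 remove [udf,hydo,yxkqs] add [cftg,wcdom] -> 10 lines: twgnq mesy cftg wcdom bsinq cpytl hgyy khdbd glu rrpc
Hunk 2: at line 4 remove [bsinq,cpytl] add [wqiuj,qhibg,oeod] -> 11 lines: twgnq mesy cftg wcdom wqiuj qhibg oeod hgyy khdbd glu rrpc
Hunk 3: at line 2 remove [wcdom,wqiuj,qhibg] add [cnrel,gbw,ibepu] -> 11 lines: twgnq mesy cftg cnrel gbw ibepu oeod hgyy khdbd glu rrpc
Hunk 4: at line 4 remove [ibepu,oeod] add [iqwmg,ccvn] -> 11 lines: twgnq mesy cftg cnrel gbw iqwmg ccvn hgyy khdbd glu rrpc
Hunk 5: at line 1 remove [cftg] add [gso] -> 11 lines: twgnq mesy gso cnrel gbw iqwmg ccvn hgyy khdbd glu rrpc
Hunk 6: at line 5 remove [ccvn] add [skc] -> 11 lines: twgnq mesy gso cnrel gbw iqwmg skc hgyy khdbd glu rrpc
Hunk 7: at line 2 remove [gso,cnrel,gbw] add [waxm,ejg] -> 10 lines: twgnq mesy waxm ejg iqwmg skc hgyy khdbd glu rrpc
Final line count: 10

Answer: 10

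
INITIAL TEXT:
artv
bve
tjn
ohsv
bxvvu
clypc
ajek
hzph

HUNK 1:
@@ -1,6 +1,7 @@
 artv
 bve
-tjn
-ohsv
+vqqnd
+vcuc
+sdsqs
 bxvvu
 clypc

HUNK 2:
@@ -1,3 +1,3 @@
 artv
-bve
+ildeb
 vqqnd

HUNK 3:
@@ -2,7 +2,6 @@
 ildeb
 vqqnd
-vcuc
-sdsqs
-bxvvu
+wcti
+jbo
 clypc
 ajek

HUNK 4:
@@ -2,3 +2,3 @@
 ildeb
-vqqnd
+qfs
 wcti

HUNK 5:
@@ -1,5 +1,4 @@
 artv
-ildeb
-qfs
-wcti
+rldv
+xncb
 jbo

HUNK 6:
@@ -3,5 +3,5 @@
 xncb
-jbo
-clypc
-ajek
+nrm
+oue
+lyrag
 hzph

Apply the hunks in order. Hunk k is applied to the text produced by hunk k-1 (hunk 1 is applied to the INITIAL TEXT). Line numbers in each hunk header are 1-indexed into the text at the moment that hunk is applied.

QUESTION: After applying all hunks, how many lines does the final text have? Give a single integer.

Answer: 7

Derivation:
Hunk 1: at line 1 remove [tjn,ohsv] add [vqqnd,vcuc,sdsqs] -> 9 lines: artv bve vqqnd vcuc sdsqs bxvvu clypc ajek hzph
Hunk 2: at line 1 remove [bve] add [ildeb] -> 9 lines: artv ildeb vqqnd vcuc sdsqs bxvvu clypc ajek hzph
Hunk 3: at line 2 remove [vcuc,sdsqs,bxvvu] add [wcti,jbo] -> 8 lines: artv ildeb vqqnd wcti jbo clypc ajek hzph
Hunk 4: at line 2 remove [vqqnd] add [qfs] -> 8 lines: artv ildeb qfs wcti jbo clypc ajek hzph
Hunk 5: at line 1 remove [ildeb,qfs,wcti] add [rldv,xncb] -> 7 lines: artv rldv xncb jbo clypc ajek hzph
Hunk 6: at line 3 remove [jbo,clypc,ajek] add [nrm,oue,lyrag] -> 7 lines: artv rldv xncb nrm oue lyrag hzph
Final line count: 7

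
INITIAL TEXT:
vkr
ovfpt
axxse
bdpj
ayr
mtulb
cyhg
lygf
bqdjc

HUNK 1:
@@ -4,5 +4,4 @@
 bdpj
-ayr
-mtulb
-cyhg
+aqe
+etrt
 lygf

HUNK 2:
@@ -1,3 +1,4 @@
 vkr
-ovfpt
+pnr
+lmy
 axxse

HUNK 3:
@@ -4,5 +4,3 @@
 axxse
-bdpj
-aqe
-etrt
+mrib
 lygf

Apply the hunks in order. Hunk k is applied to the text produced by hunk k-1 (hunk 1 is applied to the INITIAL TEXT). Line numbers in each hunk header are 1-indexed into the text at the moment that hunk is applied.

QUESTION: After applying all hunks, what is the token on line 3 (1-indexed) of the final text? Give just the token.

Answer: lmy

Derivation:
Hunk 1: at line 4 remove [ayr,mtulb,cyhg] add [aqe,etrt] -> 8 lines: vkr ovfpt axxse bdpj aqe etrt lygf bqdjc
Hunk 2: at line 1 remove [ovfpt] add [pnr,lmy] -> 9 lines: vkr pnr lmy axxse bdpj aqe etrt lygf bqdjc
Hunk 3: at line 4 remove [bdpj,aqe,etrt] add [mrib] -> 7 lines: vkr pnr lmy axxse mrib lygf bqdjc
Final line 3: lmy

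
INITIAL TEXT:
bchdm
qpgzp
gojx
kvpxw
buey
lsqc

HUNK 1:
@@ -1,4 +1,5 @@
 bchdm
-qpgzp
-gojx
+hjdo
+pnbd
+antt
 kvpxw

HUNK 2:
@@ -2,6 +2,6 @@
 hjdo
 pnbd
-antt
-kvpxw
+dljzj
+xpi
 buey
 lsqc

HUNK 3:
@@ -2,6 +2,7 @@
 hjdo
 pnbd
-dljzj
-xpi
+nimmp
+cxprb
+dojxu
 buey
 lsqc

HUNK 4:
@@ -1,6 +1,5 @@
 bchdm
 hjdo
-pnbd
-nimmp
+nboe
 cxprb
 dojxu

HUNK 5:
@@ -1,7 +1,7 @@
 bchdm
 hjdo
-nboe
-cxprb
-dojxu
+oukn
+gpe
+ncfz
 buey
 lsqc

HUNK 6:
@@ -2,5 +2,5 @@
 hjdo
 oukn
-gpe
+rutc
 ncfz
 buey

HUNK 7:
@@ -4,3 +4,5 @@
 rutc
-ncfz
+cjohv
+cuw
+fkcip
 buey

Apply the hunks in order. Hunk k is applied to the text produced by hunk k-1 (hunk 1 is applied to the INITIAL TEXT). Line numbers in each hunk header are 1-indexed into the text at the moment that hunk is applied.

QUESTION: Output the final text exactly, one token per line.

Hunk 1: at line 1 remove [qpgzp,gojx] add [hjdo,pnbd,antt] -> 7 lines: bchdm hjdo pnbd antt kvpxw buey lsqc
Hunk 2: at line 2 remove [antt,kvpxw] add [dljzj,xpi] -> 7 lines: bchdm hjdo pnbd dljzj xpi buey lsqc
Hunk 3: at line 2 remove [dljzj,xpi] add [nimmp,cxprb,dojxu] -> 8 lines: bchdm hjdo pnbd nimmp cxprb dojxu buey lsqc
Hunk 4: at line 1 remove [pnbd,nimmp] add [nboe] -> 7 lines: bchdm hjdo nboe cxprb dojxu buey lsqc
Hunk 5: at line 1 remove [nboe,cxprb,dojxu] add [oukn,gpe,ncfz] -> 7 lines: bchdm hjdo oukn gpe ncfz buey lsqc
Hunk 6: at line 2 remove [gpe] add [rutc] -> 7 lines: bchdm hjdo oukn rutc ncfz buey lsqc
Hunk 7: at line 4 remove [ncfz] add [cjohv,cuw,fkcip] -> 9 lines: bchdm hjdo oukn rutc cjohv cuw fkcip buey lsqc

Answer: bchdm
hjdo
oukn
rutc
cjohv
cuw
fkcip
buey
lsqc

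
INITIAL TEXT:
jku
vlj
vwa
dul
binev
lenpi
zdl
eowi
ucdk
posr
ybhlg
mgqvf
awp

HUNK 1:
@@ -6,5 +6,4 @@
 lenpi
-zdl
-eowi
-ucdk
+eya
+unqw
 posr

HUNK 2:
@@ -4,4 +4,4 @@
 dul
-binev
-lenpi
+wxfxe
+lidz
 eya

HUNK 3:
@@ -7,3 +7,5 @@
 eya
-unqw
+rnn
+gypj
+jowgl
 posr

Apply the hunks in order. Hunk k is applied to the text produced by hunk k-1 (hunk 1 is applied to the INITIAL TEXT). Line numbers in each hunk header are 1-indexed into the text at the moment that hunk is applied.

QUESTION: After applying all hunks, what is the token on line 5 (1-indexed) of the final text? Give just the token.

Answer: wxfxe

Derivation:
Hunk 1: at line 6 remove [zdl,eowi,ucdk] add [eya,unqw] -> 12 lines: jku vlj vwa dul binev lenpi eya unqw posr ybhlg mgqvf awp
Hunk 2: at line 4 remove [binev,lenpi] add [wxfxe,lidz] -> 12 lines: jku vlj vwa dul wxfxe lidz eya unqw posr ybhlg mgqvf awp
Hunk 3: at line 7 remove [unqw] add [rnn,gypj,jowgl] -> 14 lines: jku vlj vwa dul wxfxe lidz eya rnn gypj jowgl posr ybhlg mgqvf awp
Final line 5: wxfxe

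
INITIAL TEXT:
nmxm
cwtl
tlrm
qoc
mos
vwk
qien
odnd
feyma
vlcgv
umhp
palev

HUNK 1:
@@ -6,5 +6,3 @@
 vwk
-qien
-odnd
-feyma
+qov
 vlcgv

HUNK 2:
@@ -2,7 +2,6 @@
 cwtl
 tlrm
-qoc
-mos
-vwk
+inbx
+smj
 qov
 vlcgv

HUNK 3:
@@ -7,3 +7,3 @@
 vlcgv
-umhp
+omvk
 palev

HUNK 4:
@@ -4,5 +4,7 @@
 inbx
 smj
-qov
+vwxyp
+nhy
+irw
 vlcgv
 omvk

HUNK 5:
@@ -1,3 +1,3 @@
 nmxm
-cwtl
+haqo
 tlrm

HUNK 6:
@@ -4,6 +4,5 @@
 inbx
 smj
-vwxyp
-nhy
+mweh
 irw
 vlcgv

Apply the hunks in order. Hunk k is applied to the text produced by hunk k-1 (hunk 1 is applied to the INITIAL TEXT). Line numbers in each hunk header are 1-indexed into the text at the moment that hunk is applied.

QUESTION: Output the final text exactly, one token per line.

Answer: nmxm
haqo
tlrm
inbx
smj
mweh
irw
vlcgv
omvk
palev

Derivation:
Hunk 1: at line 6 remove [qien,odnd,feyma] add [qov] -> 10 lines: nmxm cwtl tlrm qoc mos vwk qov vlcgv umhp palev
Hunk 2: at line 2 remove [qoc,mos,vwk] add [inbx,smj] -> 9 lines: nmxm cwtl tlrm inbx smj qov vlcgv umhp palev
Hunk 3: at line 7 remove [umhp] add [omvk] -> 9 lines: nmxm cwtl tlrm inbx smj qov vlcgv omvk palev
Hunk 4: at line 4 remove [qov] add [vwxyp,nhy,irw] -> 11 lines: nmxm cwtl tlrm inbx smj vwxyp nhy irw vlcgv omvk palev
Hunk 5: at line 1 remove [cwtl] add [haqo] -> 11 lines: nmxm haqo tlrm inbx smj vwxyp nhy irw vlcgv omvk palev
Hunk 6: at line 4 remove [vwxyp,nhy] add [mweh] -> 10 lines: nmxm haqo tlrm inbx smj mweh irw vlcgv omvk palev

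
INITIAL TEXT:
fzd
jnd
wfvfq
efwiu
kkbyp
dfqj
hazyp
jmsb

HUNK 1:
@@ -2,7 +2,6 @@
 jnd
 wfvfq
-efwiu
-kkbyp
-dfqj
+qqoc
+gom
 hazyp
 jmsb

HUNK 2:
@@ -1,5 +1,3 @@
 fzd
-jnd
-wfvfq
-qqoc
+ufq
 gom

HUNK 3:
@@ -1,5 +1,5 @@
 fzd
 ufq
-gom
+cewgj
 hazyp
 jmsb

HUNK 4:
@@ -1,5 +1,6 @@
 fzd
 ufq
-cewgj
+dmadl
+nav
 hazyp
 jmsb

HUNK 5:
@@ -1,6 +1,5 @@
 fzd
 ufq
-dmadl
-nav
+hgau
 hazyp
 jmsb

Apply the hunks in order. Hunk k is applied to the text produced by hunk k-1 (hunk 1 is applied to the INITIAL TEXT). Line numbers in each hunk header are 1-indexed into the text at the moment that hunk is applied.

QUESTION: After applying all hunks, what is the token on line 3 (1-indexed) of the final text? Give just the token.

Answer: hgau

Derivation:
Hunk 1: at line 2 remove [efwiu,kkbyp,dfqj] add [qqoc,gom] -> 7 lines: fzd jnd wfvfq qqoc gom hazyp jmsb
Hunk 2: at line 1 remove [jnd,wfvfq,qqoc] add [ufq] -> 5 lines: fzd ufq gom hazyp jmsb
Hunk 3: at line 1 remove [gom] add [cewgj] -> 5 lines: fzd ufq cewgj hazyp jmsb
Hunk 4: at line 1 remove [cewgj] add [dmadl,nav] -> 6 lines: fzd ufq dmadl nav hazyp jmsb
Hunk 5: at line 1 remove [dmadl,nav] add [hgau] -> 5 lines: fzd ufq hgau hazyp jmsb
Final line 3: hgau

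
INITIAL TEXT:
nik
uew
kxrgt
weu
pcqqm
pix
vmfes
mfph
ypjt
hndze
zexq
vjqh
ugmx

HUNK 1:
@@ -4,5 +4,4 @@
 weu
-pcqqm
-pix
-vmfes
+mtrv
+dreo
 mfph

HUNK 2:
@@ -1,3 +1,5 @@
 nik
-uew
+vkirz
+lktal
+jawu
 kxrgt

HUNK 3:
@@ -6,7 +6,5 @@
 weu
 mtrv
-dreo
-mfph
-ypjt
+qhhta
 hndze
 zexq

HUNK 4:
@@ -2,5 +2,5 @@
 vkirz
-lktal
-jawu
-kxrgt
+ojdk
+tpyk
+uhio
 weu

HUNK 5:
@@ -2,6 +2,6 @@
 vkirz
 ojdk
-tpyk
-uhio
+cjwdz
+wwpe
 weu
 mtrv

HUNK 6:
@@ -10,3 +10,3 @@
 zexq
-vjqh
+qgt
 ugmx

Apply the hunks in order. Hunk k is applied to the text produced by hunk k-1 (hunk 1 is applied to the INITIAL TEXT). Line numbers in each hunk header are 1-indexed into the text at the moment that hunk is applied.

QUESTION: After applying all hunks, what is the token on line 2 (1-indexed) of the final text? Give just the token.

Hunk 1: at line 4 remove [pcqqm,pix,vmfes] add [mtrv,dreo] -> 12 lines: nik uew kxrgt weu mtrv dreo mfph ypjt hndze zexq vjqh ugmx
Hunk 2: at line 1 remove [uew] add [vkirz,lktal,jawu] -> 14 lines: nik vkirz lktal jawu kxrgt weu mtrv dreo mfph ypjt hndze zexq vjqh ugmx
Hunk 3: at line 6 remove [dreo,mfph,ypjt] add [qhhta] -> 12 lines: nik vkirz lktal jawu kxrgt weu mtrv qhhta hndze zexq vjqh ugmx
Hunk 4: at line 2 remove [lktal,jawu,kxrgt] add [ojdk,tpyk,uhio] -> 12 lines: nik vkirz ojdk tpyk uhio weu mtrv qhhta hndze zexq vjqh ugmx
Hunk 5: at line 2 remove [tpyk,uhio] add [cjwdz,wwpe] -> 12 lines: nik vkirz ojdk cjwdz wwpe weu mtrv qhhta hndze zexq vjqh ugmx
Hunk 6: at line 10 remove [vjqh] add [qgt] -> 12 lines: nik vkirz ojdk cjwdz wwpe weu mtrv qhhta hndze zexq qgt ugmx
Final line 2: vkirz

Answer: vkirz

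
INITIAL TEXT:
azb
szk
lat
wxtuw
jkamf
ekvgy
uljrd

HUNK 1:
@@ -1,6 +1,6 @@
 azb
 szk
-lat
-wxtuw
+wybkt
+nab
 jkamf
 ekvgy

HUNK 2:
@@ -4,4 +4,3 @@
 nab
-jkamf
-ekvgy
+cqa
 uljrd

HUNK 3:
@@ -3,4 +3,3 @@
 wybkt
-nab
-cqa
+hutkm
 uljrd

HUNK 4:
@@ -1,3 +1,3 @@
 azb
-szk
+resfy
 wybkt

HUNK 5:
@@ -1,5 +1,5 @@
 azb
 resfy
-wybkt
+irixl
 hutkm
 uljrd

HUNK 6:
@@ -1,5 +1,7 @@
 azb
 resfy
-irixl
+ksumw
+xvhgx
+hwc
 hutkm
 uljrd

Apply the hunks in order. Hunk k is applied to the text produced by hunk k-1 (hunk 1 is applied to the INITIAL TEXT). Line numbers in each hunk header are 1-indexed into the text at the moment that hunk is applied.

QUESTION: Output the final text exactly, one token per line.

Hunk 1: at line 1 remove [lat,wxtuw] add [wybkt,nab] -> 7 lines: azb szk wybkt nab jkamf ekvgy uljrd
Hunk 2: at line 4 remove [jkamf,ekvgy] add [cqa] -> 6 lines: azb szk wybkt nab cqa uljrd
Hunk 3: at line 3 remove [nab,cqa] add [hutkm] -> 5 lines: azb szk wybkt hutkm uljrd
Hunk 4: at line 1 remove [szk] add [resfy] -> 5 lines: azb resfy wybkt hutkm uljrd
Hunk 5: at line 1 remove [wybkt] add [irixl] -> 5 lines: azb resfy irixl hutkm uljrd
Hunk 6: at line 1 remove [irixl] add [ksumw,xvhgx,hwc] -> 7 lines: azb resfy ksumw xvhgx hwc hutkm uljrd

Answer: azb
resfy
ksumw
xvhgx
hwc
hutkm
uljrd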